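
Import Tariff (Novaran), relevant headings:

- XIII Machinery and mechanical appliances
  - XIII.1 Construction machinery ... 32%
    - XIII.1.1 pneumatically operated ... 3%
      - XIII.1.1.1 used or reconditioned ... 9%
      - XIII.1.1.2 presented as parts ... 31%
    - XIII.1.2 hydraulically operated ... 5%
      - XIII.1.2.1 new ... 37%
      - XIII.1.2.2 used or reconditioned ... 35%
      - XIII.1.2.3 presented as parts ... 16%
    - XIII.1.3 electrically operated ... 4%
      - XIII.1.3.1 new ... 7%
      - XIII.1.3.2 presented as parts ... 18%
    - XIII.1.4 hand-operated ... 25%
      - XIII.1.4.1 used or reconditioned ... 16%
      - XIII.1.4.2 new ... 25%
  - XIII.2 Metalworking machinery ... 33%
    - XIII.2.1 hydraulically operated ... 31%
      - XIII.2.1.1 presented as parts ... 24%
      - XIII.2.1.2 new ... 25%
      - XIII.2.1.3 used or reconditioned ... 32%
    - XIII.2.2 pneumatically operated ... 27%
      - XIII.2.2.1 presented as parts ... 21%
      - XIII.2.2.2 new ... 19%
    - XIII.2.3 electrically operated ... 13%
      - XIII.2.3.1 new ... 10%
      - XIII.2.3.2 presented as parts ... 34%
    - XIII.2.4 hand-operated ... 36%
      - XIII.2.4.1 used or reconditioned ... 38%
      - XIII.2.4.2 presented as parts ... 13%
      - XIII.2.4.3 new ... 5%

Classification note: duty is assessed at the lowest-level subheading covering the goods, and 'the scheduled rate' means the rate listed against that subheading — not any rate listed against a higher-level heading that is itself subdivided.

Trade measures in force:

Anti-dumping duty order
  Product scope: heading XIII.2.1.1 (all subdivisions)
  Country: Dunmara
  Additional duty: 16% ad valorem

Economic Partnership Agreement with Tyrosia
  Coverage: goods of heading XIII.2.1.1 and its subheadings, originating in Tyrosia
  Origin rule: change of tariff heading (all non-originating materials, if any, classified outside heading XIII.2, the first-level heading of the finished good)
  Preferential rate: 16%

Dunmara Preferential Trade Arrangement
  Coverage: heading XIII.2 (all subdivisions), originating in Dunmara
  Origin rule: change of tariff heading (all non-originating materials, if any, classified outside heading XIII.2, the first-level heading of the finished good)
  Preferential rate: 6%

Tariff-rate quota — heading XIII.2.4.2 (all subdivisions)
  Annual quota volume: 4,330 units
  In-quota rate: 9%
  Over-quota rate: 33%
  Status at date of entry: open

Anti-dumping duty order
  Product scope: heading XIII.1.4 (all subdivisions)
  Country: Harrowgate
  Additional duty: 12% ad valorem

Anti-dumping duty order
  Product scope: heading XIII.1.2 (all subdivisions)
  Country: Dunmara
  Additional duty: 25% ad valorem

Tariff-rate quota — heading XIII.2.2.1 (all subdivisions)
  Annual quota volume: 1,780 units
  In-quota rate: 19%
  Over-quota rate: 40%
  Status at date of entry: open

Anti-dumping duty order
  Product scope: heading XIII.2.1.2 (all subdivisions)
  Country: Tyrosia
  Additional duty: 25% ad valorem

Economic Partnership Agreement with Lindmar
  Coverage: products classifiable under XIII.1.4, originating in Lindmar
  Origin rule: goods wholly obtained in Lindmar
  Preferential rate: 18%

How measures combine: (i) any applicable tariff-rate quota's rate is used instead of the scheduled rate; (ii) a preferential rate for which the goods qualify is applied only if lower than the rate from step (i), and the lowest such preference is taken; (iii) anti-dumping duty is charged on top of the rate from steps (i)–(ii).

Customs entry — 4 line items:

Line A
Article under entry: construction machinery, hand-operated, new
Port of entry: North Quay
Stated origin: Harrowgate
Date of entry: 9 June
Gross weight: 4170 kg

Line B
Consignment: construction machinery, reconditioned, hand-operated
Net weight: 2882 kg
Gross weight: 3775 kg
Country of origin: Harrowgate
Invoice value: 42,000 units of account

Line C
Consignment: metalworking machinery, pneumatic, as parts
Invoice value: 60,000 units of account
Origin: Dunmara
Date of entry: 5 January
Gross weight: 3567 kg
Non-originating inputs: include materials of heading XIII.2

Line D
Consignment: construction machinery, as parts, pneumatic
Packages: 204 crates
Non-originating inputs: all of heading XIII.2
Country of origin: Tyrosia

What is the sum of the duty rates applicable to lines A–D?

115%

Line A: construction → XIII.1; hand-operated → XIII.1.4; new → XIII.1.4.2. Scheduled 25%. anti-dumping (Harrowgate, XIII.1.4): +12%; total 25% + 12% = 37%. → 37%.
Line B: construction → XIII.1; hand-operated → XIII.1.4; reconditioned → XIII.1.4.1. Scheduled 16%. anti-dumping (Harrowgate, XIII.1.4): +12%; total 16% + 12% = 28%. → 28%.
Line C: metalworking → XIII.2; pneumatic → XIII.2.2; as parts → XIII.2.2.1. Scheduled 21%. quota on XIII.2.2.1 open → in-quota 19%; Dunmara agreement on XIII.2: CTH not met. → 19%.
Line D: construction → XIII.1; pneumatic → XIII.1.1; as parts → XIII.1.1.2. Scheduled 31%. Tyrosia agreement on XIII.2.1.1: XIII.1.1.2 not covered. → 31%.
Sum: 37% + 28% + 19% + 31% = 115%.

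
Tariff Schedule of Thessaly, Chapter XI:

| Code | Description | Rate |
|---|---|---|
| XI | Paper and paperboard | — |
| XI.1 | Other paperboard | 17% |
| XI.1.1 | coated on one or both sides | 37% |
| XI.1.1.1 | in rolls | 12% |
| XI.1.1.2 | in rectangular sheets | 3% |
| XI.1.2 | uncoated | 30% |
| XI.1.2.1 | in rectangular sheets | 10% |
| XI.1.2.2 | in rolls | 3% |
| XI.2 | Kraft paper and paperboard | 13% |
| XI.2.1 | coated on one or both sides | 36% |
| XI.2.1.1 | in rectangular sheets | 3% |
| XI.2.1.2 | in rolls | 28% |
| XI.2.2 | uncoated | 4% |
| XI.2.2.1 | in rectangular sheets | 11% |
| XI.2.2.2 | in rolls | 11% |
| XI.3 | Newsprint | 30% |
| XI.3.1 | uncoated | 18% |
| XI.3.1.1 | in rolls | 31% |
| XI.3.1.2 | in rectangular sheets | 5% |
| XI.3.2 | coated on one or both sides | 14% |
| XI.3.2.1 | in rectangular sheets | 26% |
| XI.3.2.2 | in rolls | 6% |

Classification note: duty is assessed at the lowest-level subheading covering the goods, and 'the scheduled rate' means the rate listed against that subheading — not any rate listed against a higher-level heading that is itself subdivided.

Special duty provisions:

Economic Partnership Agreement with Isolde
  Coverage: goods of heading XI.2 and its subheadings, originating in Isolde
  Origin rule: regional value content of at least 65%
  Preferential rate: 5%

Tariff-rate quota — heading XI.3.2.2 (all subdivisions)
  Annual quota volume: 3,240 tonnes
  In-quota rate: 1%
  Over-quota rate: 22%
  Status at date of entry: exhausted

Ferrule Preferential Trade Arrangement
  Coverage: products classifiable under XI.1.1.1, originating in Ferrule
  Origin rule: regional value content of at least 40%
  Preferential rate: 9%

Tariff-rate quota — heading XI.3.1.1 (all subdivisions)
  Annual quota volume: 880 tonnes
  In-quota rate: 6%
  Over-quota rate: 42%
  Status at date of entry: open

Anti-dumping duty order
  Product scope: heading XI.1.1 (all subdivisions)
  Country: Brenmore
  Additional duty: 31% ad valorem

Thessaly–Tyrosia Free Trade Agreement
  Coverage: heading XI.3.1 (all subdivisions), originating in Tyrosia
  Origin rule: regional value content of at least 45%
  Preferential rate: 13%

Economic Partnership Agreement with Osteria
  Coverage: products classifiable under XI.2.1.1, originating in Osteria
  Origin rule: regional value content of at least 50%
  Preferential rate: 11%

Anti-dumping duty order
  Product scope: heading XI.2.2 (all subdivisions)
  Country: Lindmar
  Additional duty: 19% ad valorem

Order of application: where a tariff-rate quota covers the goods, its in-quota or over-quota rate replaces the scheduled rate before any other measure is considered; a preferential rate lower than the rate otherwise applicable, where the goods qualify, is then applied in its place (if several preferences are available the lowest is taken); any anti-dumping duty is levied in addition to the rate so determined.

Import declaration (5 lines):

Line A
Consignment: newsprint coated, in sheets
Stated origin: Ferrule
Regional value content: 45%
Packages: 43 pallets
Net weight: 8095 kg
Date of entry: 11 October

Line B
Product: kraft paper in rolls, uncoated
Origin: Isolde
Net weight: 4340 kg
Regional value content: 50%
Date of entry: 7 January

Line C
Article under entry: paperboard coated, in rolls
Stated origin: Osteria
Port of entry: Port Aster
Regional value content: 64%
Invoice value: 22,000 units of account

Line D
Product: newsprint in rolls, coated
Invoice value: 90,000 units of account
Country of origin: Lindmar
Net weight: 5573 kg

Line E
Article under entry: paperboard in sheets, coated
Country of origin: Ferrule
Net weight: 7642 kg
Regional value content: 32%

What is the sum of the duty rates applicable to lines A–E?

74%

Line A: newsprint → XI.3; coated → XI.3.2; in sheets → XI.3.2.1. Scheduled 26%. Ferrule agreement on XI.1.1.1: XI.3.2.1 not covered. → 26%.
Line B: kraft paper → XI.2; uncoated → XI.2.2; in rolls → XI.2.2.2. Scheduled 11%. Isolde agreement on XI.2: RVC < 65%. → 11%.
Line C: paperboard → XI.1; coated → XI.1.1; in rolls → XI.1.1.1. Scheduled 12%. Osteria agreement on XI.2.1.1: XI.1.1.1 not covered. → 12%.
Line D: newsprint → XI.3; coated → XI.3.2; in rolls → XI.3.2.2. Scheduled 6%. quota on XI.3.2.2 exhausted → over-quota 22%. → 22%.
Line E: paperboard → XI.1; coated → XI.1.1; in sheets → XI.1.1.2. Scheduled 3%. Ferrule agreement on XI.1.1.1: XI.1.1.2 not covered. → 3%.
Sum: 26% + 11% + 12% + 22% + 3% = 74%.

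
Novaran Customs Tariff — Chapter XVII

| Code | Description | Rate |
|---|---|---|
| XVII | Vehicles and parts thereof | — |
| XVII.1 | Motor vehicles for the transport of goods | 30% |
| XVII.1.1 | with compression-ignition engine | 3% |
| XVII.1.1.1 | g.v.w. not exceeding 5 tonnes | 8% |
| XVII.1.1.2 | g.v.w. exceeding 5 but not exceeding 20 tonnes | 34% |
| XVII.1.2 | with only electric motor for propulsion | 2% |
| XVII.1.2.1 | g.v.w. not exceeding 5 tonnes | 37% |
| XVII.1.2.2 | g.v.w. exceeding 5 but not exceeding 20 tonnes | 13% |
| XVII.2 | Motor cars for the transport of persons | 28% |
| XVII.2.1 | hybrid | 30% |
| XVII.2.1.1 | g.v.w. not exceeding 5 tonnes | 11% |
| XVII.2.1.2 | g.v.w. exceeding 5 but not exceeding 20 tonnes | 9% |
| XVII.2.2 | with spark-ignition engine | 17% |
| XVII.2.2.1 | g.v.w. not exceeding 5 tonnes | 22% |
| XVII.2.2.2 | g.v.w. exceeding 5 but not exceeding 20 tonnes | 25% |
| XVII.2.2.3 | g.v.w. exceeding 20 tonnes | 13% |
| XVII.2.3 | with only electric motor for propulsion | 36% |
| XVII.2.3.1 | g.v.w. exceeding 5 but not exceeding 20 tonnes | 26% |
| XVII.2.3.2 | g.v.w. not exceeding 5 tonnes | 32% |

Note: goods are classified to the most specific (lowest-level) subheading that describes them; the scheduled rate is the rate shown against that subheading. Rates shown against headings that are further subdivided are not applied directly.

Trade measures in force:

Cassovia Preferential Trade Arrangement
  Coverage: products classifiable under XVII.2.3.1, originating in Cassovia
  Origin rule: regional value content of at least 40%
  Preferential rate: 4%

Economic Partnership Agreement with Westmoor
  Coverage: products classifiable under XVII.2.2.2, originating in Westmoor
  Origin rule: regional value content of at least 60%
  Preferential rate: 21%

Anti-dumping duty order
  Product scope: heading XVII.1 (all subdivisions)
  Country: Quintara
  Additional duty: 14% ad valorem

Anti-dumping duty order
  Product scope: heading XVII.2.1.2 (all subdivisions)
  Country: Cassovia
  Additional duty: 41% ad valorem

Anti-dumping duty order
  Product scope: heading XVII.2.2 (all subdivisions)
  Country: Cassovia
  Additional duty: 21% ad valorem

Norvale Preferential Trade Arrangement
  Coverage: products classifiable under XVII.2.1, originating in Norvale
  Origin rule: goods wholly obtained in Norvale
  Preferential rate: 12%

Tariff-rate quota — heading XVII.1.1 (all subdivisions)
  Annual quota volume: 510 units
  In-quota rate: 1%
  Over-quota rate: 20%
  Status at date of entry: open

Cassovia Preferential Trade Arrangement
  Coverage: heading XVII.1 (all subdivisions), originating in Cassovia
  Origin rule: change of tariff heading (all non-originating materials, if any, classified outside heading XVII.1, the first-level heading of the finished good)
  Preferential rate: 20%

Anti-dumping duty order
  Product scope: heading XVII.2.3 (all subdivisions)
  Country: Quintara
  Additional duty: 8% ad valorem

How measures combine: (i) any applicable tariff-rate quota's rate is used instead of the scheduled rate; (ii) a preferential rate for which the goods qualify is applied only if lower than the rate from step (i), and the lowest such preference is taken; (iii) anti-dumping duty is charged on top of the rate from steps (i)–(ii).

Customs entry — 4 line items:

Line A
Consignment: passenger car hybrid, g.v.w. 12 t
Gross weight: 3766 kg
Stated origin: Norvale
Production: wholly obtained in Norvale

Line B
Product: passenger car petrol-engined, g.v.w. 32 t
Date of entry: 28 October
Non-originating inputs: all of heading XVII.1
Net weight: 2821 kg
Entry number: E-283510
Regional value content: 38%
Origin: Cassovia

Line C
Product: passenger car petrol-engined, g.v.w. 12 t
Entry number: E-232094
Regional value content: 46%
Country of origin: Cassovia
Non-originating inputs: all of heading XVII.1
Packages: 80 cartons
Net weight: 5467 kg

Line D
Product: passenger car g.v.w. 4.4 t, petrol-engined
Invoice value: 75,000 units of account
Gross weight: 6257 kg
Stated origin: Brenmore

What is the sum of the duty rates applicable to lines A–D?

Line A: passenger car → XVII.2; hybrid → XVII.2.1; g.v.w. 12 t → XVII.2.1.2. Scheduled 9%. Norvale agreement on XVII.2.1: wholly obtained → 12% available; preference 12% not lower than 9% → no reduction. → 9%.
Line B: passenger car → XVII.2; petrol-engined → XVII.2.2; g.v.w. 32 t → XVII.2.2.3. Scheduled 13%. Cassovia agreement on XVII.2.3.1: XVII.2.2.3 not covered; Cassovia agreement on XVII.1: XVII.2.2.3 not covered; anti-dumping (Cassovia, XVII.2.2): +21%; total 13% + 21% = 34%. → 34%.
Line C: passenger car → XVII.2; petrol-engined → XVII.2.2; g.v.w. 12 t → XVII.2.2.2. Scheduled 25%. Cassovia agreement on XVII.2.3.1: XVII.2.2.2 not covered; Cassovia agreement on XVII.1: XVII.2.2.2 not covered; anti-dumping (Cassovia, XVII.2.2): +21%; total 25% + 21% = 46%. → 46%.
Line D: passenger car → XVII.2; petrol-engined → XVII.2.2; g.v.w. 4.4 t → XVII.2.2.1. Scheduled 22%. No special measure applies. → 22%.
Sum: 9% + 34% + 46% + 22% = 111%.

111%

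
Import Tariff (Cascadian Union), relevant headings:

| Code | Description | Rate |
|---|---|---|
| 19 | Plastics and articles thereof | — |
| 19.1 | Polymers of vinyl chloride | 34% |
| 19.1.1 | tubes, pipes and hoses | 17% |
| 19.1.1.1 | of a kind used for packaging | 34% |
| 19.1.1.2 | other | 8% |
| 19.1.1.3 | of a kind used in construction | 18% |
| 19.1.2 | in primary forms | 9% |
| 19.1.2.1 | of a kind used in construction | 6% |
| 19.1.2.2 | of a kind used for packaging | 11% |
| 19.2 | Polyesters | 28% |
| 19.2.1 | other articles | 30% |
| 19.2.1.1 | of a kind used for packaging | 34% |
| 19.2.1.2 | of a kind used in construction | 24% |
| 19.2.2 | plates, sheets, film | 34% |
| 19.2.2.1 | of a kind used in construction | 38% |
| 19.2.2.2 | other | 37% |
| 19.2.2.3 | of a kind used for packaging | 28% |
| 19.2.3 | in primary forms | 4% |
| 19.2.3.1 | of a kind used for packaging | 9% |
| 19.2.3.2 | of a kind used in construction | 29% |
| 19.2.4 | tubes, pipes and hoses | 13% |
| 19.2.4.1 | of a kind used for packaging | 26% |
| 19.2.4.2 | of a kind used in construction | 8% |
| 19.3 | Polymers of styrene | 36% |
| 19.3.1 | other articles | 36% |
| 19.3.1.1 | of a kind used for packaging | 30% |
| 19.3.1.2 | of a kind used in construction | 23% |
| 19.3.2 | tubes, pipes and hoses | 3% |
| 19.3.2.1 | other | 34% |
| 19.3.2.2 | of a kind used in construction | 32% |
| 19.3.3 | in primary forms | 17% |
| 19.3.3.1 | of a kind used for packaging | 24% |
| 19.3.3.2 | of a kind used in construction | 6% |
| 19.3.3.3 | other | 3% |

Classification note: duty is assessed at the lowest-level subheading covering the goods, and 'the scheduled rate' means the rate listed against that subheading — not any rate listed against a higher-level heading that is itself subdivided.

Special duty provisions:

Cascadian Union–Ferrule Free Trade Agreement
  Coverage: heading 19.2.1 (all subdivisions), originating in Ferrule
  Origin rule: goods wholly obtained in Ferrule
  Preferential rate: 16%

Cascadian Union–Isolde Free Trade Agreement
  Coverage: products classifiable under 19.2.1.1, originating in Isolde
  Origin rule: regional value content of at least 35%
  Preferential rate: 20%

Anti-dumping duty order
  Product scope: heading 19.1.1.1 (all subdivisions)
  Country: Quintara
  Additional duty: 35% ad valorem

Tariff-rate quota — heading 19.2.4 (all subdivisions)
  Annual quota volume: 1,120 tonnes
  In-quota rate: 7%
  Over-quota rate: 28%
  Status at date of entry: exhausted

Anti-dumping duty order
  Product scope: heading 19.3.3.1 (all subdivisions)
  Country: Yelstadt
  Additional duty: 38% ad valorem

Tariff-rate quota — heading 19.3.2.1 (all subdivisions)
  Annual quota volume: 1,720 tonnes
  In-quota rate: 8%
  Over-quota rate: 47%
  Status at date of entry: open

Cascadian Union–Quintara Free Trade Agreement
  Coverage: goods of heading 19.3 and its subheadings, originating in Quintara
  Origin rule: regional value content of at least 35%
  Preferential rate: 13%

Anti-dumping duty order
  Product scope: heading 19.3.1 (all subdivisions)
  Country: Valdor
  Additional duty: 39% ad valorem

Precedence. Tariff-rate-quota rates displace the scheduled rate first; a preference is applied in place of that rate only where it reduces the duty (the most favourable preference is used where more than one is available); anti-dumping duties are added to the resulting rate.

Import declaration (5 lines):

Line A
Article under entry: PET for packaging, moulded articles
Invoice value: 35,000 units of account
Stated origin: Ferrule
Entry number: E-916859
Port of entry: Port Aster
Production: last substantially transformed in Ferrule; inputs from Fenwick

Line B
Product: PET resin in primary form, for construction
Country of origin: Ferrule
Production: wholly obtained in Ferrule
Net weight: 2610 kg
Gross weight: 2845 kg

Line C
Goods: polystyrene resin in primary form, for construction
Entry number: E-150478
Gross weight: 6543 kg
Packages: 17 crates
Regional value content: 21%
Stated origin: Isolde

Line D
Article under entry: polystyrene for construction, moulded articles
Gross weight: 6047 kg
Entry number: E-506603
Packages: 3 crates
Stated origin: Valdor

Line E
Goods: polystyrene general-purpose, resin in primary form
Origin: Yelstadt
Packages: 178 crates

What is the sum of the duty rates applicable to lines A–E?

134%

Line A: PET → 19.2; moulded articles → 19.2.1; for packaging → 19.2.1.1. Scheduled 34%. Ferrule agreement on 19.2.1: not wholly obtained. → 34%.
Line B: PET → 19.2; resin in primary form → 19.2.3; for construction → 19.2.3.2. Scheduled 29%. Ferrule agreement on 19.2.1: 19.2.3.2 not covered. → 29%.
Line C: polystyrene → 19.3; resin in primary form → 19.3.3; for construction → 19.3.3.2. Scheduled 6%. Isolde agreement on 19.2.1.1: 19.3.3.2 not covered. → 6%.
Line D: polystyrene → 19.3; moulded articles → 19.3.1; for construction → 19.3.1.2. Scheduled 23%. anti-dumping (Valdor, 19.3.1): +39%; total 23% + 39% = 62%. → 62%.
Line E: polystyrene → 19.3; resin in primary form → 19.3.3; general-purpose → 19.3.3.3. Scheduled 3%. No special measure applies. → 3%.
Sum: 34% + 29% + 6% + 62% + 3% = 134%.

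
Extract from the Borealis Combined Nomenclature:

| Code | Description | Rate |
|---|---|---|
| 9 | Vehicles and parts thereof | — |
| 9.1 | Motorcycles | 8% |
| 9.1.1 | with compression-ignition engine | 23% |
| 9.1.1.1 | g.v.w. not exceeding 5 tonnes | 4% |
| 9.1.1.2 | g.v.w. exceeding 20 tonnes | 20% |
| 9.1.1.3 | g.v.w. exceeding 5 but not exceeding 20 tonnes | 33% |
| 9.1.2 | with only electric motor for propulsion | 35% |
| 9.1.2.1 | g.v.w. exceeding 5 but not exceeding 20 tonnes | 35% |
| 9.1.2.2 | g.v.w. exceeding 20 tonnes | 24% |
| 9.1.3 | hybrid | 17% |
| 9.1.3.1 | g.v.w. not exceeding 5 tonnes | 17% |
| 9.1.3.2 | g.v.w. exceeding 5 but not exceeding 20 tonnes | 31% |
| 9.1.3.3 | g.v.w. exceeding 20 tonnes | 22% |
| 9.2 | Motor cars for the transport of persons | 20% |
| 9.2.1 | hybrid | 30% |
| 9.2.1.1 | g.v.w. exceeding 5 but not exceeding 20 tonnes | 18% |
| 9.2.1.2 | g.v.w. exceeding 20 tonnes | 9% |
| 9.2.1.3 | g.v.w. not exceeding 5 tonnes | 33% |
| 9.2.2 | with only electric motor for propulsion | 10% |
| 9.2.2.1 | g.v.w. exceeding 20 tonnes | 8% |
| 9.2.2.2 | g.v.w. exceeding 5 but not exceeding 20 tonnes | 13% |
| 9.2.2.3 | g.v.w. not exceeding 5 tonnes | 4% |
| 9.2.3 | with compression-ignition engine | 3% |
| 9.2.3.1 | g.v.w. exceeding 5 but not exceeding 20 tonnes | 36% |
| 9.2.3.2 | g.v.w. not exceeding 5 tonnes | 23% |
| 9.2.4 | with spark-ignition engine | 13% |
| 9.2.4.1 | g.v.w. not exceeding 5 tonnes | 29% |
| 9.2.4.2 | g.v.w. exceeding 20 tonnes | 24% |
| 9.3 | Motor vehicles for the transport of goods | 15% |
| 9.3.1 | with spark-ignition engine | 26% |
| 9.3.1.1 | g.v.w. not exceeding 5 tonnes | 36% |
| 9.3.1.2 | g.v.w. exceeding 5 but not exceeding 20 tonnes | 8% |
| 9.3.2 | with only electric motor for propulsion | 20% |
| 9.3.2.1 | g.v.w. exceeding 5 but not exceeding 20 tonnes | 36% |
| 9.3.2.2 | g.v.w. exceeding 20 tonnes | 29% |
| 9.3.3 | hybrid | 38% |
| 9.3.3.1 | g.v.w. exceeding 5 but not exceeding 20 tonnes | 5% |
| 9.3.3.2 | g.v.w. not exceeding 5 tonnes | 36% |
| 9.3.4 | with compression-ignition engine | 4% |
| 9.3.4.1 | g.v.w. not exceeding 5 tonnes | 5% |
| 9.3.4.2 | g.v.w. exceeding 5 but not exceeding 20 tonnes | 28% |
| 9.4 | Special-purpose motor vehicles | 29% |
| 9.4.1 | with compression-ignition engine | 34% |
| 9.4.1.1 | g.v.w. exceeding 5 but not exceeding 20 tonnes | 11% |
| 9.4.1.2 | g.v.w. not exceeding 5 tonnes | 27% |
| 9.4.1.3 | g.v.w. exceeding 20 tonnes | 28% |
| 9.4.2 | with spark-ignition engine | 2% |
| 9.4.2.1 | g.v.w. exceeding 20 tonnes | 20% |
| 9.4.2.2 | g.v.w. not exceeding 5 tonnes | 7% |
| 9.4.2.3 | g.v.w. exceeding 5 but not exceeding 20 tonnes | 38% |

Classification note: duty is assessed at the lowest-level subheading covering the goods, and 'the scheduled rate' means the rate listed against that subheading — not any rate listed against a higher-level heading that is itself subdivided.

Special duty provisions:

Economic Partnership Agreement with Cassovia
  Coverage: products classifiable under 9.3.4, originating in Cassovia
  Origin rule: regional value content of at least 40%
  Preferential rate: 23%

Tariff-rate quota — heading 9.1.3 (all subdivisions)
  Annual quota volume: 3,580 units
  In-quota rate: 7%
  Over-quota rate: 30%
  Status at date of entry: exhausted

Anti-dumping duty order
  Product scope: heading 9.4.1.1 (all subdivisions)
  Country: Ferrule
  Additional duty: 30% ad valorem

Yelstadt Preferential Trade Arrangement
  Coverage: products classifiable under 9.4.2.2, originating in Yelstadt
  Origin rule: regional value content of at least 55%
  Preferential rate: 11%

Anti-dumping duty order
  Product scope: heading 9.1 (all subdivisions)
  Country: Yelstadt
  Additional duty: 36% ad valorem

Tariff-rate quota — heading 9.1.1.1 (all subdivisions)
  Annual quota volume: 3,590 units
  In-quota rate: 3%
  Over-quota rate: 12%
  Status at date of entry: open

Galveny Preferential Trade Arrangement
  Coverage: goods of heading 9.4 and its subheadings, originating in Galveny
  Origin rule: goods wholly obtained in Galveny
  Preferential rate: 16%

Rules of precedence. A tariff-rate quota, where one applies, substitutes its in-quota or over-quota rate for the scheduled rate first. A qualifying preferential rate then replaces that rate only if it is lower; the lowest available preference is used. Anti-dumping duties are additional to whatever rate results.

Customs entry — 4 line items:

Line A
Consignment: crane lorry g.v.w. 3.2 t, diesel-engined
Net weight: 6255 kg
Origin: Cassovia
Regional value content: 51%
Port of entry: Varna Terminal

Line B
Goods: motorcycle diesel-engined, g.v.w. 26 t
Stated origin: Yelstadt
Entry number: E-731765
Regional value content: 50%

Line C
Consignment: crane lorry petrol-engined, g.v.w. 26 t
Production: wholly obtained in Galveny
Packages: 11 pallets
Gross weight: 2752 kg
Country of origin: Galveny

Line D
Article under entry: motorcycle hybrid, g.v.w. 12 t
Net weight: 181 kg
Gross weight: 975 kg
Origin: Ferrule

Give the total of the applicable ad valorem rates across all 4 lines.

129%

Line A: crane lorry → 9.4; diesel-engined → 9.4.1; g.v.w. 3.2 t → 9.4.1.2. Scheduled 27%. Cassovia agreement on 9.3.4: 9.4.1.2 not covered. → 27%.
Line B: motorcycle → 9.1; diesel-engined → 9.1.1; g.v.w. 26 t → 9.1.1.2. Scheduled 20%. Yelstadt agreement on 9.4.2.2: 9.1.1.2 not covered; anti-dumping (Yelstadt, 9.1): +36%; total 20% + 36% = 56%. → 56%.
Line C: crane lorry → 9.4; petrol-engined → 9.4.2; g.v.w. 26 t → 9.4.2.1. Scheduled 20%. Galveny agreement on 9.4: wholly obtained → 16% available; preferential 16%. → 16%.
Line D: motorcycle → 9.1; hybrid → 9.1.3; g.v.w. 12 t → 9.1.3.2. Scheduled 31%. quota on 9.1.3 exhausted → over-quota 30%. → 30%.
Sum: 27% + 56% + 16% + 30% = 129%.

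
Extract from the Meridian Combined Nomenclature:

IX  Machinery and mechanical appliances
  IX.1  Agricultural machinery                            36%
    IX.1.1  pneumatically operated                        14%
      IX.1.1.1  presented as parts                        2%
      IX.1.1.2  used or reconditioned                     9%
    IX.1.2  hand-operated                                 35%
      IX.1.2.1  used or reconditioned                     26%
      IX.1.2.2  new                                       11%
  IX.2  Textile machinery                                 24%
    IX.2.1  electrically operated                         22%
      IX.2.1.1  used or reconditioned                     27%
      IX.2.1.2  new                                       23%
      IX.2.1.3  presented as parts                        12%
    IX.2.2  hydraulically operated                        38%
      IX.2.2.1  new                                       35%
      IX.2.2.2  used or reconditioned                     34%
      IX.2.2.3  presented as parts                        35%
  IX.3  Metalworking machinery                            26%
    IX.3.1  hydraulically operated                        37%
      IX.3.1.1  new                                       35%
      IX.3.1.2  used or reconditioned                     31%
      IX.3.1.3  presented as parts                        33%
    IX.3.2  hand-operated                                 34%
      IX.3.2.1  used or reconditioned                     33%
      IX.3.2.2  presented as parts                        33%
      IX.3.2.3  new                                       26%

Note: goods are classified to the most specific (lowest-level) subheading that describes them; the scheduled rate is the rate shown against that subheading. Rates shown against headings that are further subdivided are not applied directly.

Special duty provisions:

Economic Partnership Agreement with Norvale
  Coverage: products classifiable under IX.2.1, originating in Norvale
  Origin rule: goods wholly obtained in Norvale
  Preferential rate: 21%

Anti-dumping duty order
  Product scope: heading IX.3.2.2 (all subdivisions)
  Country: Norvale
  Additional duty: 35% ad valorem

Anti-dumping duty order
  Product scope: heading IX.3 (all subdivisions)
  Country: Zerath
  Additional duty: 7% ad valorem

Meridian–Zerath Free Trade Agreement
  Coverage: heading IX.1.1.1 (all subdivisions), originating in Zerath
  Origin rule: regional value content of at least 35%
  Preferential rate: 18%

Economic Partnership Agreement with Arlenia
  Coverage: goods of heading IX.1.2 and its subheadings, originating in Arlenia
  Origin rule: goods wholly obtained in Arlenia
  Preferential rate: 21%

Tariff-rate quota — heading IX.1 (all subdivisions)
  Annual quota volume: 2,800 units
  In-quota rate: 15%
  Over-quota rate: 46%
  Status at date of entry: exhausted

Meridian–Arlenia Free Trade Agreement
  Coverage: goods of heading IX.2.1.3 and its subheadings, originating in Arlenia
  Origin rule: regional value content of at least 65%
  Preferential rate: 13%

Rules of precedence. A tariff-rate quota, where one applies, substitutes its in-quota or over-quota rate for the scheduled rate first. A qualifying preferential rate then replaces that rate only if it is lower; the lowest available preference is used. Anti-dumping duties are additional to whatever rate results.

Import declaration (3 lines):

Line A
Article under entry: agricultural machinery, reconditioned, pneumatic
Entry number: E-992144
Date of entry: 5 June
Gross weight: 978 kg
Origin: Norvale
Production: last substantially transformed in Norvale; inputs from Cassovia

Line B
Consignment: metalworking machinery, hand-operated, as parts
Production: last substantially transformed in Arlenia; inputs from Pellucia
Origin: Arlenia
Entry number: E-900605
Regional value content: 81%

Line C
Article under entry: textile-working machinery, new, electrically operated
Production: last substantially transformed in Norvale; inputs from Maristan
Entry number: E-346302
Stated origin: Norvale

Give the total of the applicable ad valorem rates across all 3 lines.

102%

Line A: agricultural → IX.1; pneumatic → IX.1.1; reconditioned → IX.1.1.2. Scheduled 9%. quota on IX.1 exhausted → over-quota 46%; Norvale agreement on IX.2.1: IX.1.1.2 not covered. → 46%.
Line B: metalworking → IX.3; hand-operated → IX.3.2; as parts → IX.3.2.2. Scheduled 33%. Arlenia agreement on IX.1.2: IX.3.2.2 not covered; Arlenia agreement on IX.2.1.3: IX.3.2.2 not covered. → 33%.
Line C: textile-working → IX.2; electrically operated → IX.2.1; new → IX.2.1.2. Scheduled 23%. Norvale agreement on IX.2.1: not wholly obtained. → 23%.
Sum: 46% + 33% + 23% = 102%.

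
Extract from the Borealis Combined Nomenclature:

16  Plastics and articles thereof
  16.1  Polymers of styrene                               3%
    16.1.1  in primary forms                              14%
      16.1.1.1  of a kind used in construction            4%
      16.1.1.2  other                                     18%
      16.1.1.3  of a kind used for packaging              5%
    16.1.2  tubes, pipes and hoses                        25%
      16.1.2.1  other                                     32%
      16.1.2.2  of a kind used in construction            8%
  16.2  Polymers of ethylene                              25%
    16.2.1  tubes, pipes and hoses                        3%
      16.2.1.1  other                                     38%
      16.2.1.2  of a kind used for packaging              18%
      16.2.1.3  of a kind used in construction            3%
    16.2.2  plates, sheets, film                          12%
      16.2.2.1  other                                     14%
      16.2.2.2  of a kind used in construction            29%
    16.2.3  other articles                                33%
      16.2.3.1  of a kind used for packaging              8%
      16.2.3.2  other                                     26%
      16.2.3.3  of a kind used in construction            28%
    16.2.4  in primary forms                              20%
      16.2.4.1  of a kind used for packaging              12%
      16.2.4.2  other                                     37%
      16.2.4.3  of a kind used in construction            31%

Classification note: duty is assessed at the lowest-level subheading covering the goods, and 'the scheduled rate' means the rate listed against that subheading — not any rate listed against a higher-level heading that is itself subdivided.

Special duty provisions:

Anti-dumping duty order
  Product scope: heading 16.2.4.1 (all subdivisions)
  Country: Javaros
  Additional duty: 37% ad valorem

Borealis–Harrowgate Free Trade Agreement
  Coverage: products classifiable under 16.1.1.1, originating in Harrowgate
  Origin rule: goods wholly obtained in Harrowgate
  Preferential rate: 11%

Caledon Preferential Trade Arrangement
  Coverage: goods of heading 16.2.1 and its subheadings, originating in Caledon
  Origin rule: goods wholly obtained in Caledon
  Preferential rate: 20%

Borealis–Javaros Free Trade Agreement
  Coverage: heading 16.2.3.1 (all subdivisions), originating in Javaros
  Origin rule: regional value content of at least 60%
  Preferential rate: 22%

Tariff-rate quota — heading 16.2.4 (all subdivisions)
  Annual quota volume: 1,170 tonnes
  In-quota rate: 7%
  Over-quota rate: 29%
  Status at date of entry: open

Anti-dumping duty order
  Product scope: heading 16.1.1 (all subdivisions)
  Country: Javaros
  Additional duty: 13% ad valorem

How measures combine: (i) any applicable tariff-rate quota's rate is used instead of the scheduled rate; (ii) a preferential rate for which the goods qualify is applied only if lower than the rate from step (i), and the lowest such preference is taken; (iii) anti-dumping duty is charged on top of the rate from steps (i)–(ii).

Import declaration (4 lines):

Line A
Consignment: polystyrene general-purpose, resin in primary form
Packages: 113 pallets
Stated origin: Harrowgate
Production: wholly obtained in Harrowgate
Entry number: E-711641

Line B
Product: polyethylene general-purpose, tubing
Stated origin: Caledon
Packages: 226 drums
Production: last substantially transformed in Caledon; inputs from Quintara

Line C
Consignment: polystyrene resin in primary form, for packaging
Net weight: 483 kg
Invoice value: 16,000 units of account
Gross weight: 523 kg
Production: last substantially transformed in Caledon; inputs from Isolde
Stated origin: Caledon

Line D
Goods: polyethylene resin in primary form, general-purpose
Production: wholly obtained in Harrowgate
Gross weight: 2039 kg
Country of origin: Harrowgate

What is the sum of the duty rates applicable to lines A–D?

68%

Line A: polystyrene → 16.1; resin in primary form → 16.1.1; general-purpose → 16.1.1.2. Scheduled 18%. Harrowgate agreement on 16.1.1.1: 16.1.1.2 not covered. → 18%.
Line B: polyethylene → 16.2; tubing → 16.2.1; general-purpose → 16.2.1.1. Scheduled 38%. Caledon agreement on 16.2.1: not wholly obtained. → 38%.
Line C: polystyrene → 16.1; resin in primary form → 16.1.1; for packaging → 16.1.1.3. Scheduled 5%. Caledon agreement on 16.2.1: 16.1.1.3 not covered. → 5%.
Line D: polyethylene → 16.2; resin in primary form → 16.2.4; general-purpose → 16.2.4.2. Scheduled 37%. quota on 16.2.4 open → in-quota 7%; Harrowgate agreement on 16.1.1.1: 16.2.4.2 not covered. → 7%.
Sum: 18% + 38% + 5% + 7% = 68%.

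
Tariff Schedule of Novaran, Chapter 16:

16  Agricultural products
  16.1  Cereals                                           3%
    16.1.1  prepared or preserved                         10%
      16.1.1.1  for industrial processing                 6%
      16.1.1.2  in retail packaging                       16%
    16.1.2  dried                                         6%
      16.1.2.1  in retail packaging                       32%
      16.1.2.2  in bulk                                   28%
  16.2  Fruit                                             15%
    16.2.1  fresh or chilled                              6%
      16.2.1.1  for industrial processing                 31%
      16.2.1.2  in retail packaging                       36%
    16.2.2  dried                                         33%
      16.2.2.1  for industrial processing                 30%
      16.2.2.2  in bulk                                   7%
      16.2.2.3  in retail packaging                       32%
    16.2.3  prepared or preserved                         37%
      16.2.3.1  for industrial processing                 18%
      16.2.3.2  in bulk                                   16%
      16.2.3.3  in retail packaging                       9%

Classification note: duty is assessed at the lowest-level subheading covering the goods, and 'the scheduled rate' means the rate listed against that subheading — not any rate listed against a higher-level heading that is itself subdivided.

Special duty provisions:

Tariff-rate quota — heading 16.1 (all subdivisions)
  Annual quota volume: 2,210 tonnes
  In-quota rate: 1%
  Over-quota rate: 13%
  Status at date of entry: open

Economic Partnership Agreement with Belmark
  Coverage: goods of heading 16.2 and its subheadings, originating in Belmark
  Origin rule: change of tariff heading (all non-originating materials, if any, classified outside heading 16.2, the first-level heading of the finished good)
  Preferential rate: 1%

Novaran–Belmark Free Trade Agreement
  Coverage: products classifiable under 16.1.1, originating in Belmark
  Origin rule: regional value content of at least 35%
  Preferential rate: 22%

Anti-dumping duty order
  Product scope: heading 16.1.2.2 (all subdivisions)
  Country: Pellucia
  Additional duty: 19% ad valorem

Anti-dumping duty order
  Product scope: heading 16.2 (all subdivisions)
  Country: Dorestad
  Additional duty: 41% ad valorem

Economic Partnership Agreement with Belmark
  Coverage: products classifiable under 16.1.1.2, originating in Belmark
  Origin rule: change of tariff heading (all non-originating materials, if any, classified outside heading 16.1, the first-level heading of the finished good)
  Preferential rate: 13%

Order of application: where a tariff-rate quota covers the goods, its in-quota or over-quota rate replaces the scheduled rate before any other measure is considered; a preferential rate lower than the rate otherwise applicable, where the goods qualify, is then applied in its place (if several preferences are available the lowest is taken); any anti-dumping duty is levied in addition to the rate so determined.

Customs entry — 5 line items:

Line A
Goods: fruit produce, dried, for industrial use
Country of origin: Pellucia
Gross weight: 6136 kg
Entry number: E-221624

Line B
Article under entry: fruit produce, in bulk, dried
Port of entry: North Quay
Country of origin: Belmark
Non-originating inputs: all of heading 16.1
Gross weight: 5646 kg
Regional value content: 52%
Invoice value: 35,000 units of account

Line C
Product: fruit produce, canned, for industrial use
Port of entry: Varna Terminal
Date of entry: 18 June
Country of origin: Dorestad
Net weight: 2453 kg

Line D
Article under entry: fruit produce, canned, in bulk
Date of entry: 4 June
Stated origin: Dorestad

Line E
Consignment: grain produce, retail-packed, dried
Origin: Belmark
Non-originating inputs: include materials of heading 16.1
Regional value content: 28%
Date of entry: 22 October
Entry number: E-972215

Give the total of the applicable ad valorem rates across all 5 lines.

Line A: fruit → 16.2; dried → 16.2.2; for industrial use → 16.2.2.1. Scheduled 30%. No special measure applies. → 30%.
Line B: fruit → 16.2; dried → 16.2.2; in bulk → 16.2.2.2. Scheduled 7%. Belmark agreement on 16.2: CTH met → 1% available; Belmark agreement on 16.1.1: 16.2.2.2 not covered; Belmark agreement on 16.1.1.2: 16.2.2.2 not covered; preferential 1%. → 1%.
Line C: fruit → 16.2; canned → 16.2.3; for industrial use → 16.2.3.1. Scheduled 18%. anti-dumping (Dorestad, 16.2): +41%; total 18% + 41% = 59%. → 59%.
Line D: fruit → 16.2; canned → 16.2.3; in bulk → 16.2.3.2. Scheduled 16%. anti-dumping (Dorestad, 16.2): +41%; total 16% + 41% = 57%. → 57%.
Line E: grain → 16.1; dried → 16.1.2; retail-packed → 16.1.2.1. Scheduled 32%. quota on 16.1 open → in-quota 1%; Belmark agreement on 16.2: 16.1.2.1 not covered; Belmark agreement on 16.1.1: 16.1.2.1 not covered; Belmark agreement on 16.1.1.2: 16.1.2.1 not covered. → 1%.
Sum: 30% + 1% + 59% + 57% + 1% = 148%.

148%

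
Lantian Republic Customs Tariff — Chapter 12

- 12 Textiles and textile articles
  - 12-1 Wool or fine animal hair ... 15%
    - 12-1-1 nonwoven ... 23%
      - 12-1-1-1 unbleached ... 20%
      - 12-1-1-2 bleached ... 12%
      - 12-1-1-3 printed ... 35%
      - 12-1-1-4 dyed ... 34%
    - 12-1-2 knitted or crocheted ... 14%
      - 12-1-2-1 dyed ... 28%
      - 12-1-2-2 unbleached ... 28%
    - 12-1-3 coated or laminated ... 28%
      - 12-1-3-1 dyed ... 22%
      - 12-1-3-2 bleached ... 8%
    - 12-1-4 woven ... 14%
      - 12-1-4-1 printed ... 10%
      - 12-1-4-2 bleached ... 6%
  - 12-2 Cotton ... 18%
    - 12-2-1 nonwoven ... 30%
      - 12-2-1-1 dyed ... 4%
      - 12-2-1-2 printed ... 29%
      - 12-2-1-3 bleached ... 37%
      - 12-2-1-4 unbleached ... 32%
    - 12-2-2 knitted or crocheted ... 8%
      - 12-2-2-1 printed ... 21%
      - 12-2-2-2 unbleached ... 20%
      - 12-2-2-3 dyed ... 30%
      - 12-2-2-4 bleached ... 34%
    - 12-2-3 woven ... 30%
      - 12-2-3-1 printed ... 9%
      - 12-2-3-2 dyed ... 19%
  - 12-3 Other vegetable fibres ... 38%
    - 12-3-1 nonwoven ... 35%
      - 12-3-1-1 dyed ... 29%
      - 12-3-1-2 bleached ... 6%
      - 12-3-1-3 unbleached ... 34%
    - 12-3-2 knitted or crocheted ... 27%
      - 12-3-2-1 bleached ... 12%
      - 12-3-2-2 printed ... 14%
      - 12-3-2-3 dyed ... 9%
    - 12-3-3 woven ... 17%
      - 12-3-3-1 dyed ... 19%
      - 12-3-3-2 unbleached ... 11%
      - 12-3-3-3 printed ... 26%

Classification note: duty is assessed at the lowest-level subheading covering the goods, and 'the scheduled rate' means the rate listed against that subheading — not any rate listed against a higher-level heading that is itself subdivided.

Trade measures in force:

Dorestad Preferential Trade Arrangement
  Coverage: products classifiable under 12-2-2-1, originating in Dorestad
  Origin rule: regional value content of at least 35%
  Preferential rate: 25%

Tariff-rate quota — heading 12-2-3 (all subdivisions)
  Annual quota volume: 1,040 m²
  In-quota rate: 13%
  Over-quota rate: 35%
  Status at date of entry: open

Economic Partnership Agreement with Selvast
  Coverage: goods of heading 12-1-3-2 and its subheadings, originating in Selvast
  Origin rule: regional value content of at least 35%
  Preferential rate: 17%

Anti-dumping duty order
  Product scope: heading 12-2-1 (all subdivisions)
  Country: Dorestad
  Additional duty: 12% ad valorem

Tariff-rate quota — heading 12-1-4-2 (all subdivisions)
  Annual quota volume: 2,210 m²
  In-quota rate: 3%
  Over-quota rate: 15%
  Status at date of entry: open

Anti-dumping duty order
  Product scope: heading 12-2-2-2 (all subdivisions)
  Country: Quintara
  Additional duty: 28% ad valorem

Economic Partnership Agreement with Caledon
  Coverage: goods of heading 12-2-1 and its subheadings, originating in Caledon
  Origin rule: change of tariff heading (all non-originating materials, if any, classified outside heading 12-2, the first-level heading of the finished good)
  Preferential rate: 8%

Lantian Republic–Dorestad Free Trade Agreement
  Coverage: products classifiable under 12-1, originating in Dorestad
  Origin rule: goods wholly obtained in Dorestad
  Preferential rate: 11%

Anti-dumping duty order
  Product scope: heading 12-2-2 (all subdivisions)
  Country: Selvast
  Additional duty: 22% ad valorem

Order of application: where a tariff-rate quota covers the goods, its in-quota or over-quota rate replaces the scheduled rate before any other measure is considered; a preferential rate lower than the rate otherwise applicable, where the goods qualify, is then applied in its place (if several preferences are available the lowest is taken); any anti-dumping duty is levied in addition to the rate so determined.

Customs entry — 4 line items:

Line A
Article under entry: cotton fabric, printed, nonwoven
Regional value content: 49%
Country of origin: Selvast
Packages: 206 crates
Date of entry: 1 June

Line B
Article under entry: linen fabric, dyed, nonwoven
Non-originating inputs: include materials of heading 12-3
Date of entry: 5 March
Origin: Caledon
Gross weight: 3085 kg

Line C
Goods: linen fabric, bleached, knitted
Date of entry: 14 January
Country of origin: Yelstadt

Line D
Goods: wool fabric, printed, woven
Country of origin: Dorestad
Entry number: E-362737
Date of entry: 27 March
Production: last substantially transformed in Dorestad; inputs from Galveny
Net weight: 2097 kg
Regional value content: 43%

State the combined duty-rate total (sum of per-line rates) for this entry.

80%

Line A: cotton → 12-2; nonwoven → 12-2-1; printed → 12-2-1-2. Scheduled 29%. Selvast agreement on 12-1-3-2: 12-2-1-2 not covered. → 29%.
Line B: linen → 12-3; nonwoven → 12-3-1; dyed → 12-3-1-1. Scheduled 29%. Caledon agreement on 12-2-1: 12-3-1-1 not covered. → 29%.
Line C: linen → 12-3; knitted → 12-3-2; bleached → 12-3-2-1. Scheduled 12%. No special measure applies. → 12%.
Line D: wool → 12-1; woven → 12-1-4; printed → 12-1-4-1. Scheduled 10%. Dorestad agreement on 12-2-2-1: 12-1-4-1 not covered; Dorestad agreement on 12-1: not wholly obtained. → 10%.
Sum: 29% + 29% + 12% + 10% = 80%.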